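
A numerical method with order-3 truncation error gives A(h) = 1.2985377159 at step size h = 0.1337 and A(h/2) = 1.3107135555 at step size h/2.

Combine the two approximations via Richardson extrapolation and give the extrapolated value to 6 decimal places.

With r = 3 the leading error scales as h^3, so the weight is 2^3 = 8.
Weighted: 10.4857084440 − 1.2985377159 = 9.1871707281
R = 9.1871707281/7 = 1.3124529612
Shift from A(h/2): +0.0017394057.

1.312453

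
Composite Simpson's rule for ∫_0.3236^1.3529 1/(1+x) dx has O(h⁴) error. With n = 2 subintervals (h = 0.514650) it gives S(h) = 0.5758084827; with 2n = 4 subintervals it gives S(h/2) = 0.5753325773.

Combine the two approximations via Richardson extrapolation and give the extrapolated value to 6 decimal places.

0.575301

Method order is 4; weight 2^4 = 16.
Numerator 16 × A(h/2) − A(h) = 16 × 0.5753325773 − 0.5758084827 = 8.6295127541
Extrapolated: 8.6295127541 / 15 = 0.5753008503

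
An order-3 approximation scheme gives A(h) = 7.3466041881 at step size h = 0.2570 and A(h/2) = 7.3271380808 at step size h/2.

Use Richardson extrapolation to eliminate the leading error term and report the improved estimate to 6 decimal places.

Method order is 3; weight 2^3 = 8.
8*7.3271380808 = 58.6171046464; 58.6171046464 − 7.3466041881 = 51.2705004583
R = 51.2705004583/7 = 7.3243572083

7.324357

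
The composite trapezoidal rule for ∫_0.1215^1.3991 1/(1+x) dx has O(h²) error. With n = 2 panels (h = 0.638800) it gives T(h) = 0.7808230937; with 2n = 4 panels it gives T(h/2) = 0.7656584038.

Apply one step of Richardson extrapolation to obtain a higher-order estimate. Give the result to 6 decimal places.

r = 2: numerator weight 4, denominator 3.
Numerator 4·A(h/2) − A(h) = 4·0.7656584038 − 0.7808230937 = 2.2818105215
R = 2.2818105215/3 = 0.7606035072

0.760604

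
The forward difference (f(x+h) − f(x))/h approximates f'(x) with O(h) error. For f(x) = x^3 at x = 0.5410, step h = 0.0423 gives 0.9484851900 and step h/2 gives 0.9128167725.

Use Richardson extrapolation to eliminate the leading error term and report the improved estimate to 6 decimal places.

r = 1: numerator weight 2, denominator 1.
2^1 × A(h/2) = 1.8256335450; minus A(h) gives 0.8771483550.
Denominator 2 − 1 = 1.
So the Richardson estimate is 0.8771483550.
Correction |R − A(h/2)| = 3.567e-02; gap |A(h/2) − A(h)| = 3.567e-02.

0.877148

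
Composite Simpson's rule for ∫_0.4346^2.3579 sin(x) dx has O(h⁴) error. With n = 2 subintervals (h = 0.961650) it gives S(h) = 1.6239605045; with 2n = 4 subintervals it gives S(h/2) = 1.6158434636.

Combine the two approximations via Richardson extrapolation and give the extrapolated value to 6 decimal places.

1.615302

Order 4 gives 2^r = 16 and 2^r − 1 = 15.
16*1.6158434636 = 25.8534954176; subtract 1.6239605045 → 24.2295349131
Extrapolated: 24.2295349131 / 15 = 1.6153023275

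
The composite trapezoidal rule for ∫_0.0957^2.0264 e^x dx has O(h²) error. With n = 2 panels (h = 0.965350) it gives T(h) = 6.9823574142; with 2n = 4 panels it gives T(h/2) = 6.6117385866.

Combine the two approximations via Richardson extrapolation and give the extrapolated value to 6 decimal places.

Method order is 2; weight 2^2 = 4.
Numerator 4·A(h/2) − A(h) = 4·6.6117385866 − 6.9823574142 = 19.4645969322
Divide by 2^2 − 1 = 3.
(4·6.6117385866 − 6.9823574142)/(4 − 1) = 6.4881989774

6.488199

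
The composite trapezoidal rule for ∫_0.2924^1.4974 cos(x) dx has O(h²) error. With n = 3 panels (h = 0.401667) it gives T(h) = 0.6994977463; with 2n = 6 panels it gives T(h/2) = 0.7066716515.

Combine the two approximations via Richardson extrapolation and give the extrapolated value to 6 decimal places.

0.709063

Method order is 2; weight 2^2 = 4.
4*0.7066716515 = 2.8266866060; 2.8266866060 − 0.6994977463 = 2.1271888597
R = 2.1271888597/3 = 0.7090629532
Correction |R − A(h/2)| = 2.391e-03; gap |A(h/2) − A(h)| = 7.174e-03.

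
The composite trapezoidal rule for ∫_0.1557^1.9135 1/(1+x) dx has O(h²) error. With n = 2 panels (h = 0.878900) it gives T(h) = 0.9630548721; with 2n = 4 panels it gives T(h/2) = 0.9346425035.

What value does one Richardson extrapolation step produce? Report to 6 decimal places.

0.925172

Order 2 gives 2^r = 4 and 2^r − 1 = 3.
Difference of the inputs: 0.9346425035 − 0.9630548721 = -0.0284123686
Correction (A(h/2) − A(h))/(4 − 1) = (-0.0284123686)/3 = -0.0094707895
R = 0.9346425035 − 0.0094707895 = 0.9251717140
Gap between inputs: 2.841e-02; correction applied: −0.0094707895.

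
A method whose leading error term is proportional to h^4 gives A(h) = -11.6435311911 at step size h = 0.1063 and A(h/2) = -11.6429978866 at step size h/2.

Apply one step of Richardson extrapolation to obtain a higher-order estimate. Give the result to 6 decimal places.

Method order is 4; weight 2^4 = 16.
Weighted: (-186.2879661856) − (-11.6435311911) = -174.6444349945
(-174.6444349945) ÷ 15 = -11.6429623330
Correction |R − A(h/2)| = 3.555e-05; gap |A(h/2) − A(h)| = 5.333e-04.

-11.642962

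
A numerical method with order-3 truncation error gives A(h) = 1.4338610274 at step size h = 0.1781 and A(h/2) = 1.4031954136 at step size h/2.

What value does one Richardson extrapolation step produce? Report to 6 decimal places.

r = 3, so 2^r = 8.
2^3×A(h/2) = 11.2255633088; minus A(h) gives 9.7917022814.
Extrapolated: 9.7917022814 / 7 = 1.3988146116
Gap between inputs: 3.067e-02; correction applied: −0.0043808020.

1.398815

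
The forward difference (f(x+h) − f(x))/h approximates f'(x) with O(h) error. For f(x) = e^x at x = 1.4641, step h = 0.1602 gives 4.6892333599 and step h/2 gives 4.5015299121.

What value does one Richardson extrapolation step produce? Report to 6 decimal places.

Method order is 1; weight 2^1 = 2.
A(h/2) − A(h) = 4.5015299121 − 4.6892333599 = -0.1877034478
Divide by 2^1 − 1 = 1: (-0.1877034478)/1 = -0.1877034478
R = A(h/2) + (A(h/2) − A(h))/1 = 4.5015299121 − 0.1877034478 = 4.3138264643
Shift from A(h/2): −0.1877034478.

4.313826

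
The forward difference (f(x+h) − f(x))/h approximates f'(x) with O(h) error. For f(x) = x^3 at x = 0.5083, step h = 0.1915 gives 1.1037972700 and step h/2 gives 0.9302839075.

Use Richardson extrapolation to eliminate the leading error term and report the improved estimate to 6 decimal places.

Method order is 1; weight 2^1 = 2.
A(h/2) − A(h) = 0.9302839075 − 1.1037972700 = -0.1735133625
Correction (A(h/2) − A(h))/(2 − 1) = (-0.1735133625)/1 = -0.1735133625
R = A(h/2) + (A(h/2) − A(h))/1 = 0.9302839075 − 0.1735133625 = 0.7567705450

0.756771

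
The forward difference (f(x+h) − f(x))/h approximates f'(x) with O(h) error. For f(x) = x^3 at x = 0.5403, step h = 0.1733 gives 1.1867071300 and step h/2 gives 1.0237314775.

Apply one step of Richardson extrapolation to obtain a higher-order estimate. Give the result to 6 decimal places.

r = 1: numerator weight 2, denominator 1.
2·1.0237314775 = 2.0474629550; 2.0474629550 − 1.1867071300 = 0.8607558250
Divide by 2^1 − 1 = 1.
Result: 0.8607558250

0.860756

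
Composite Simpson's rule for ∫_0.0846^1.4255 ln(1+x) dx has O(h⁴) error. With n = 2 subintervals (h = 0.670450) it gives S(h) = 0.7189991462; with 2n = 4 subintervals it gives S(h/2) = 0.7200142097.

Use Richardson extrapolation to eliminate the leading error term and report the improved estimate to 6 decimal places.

Error is O(h^4); halving h shrinks it by 2^4 = 16.
2^4 × A(h/2) = 11.5202273552; minus A(h) gives 10.8012282090.
Denominator 16 − 1 = 15.
(16 × 0.7200142097 − 0.7189991462)/(16 − 1) = 0.7200818806
Gap between inputs: 1.015e-03; correction applied: +0.0000676709.

0.720082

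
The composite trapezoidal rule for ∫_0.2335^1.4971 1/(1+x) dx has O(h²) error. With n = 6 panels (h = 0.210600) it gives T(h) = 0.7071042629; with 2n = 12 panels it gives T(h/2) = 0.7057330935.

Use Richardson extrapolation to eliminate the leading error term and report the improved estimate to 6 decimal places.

0.705276

Method order is 2; weight 2^2 = 4.
Weighted: 2.8229323740 − 0.7071042629 = 2.1158281111
Denominator 4 − 1 = 3.
Result: 0.7052760370
Correction |R − A(h/2)| = 4.571e-04; gap |A(h/2) − A(h)| = 1.371e-03.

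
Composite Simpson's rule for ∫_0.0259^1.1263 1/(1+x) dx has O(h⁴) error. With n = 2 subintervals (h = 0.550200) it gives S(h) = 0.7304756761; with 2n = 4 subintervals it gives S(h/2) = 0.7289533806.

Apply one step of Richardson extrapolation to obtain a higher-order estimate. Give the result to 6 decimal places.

Method order is 4; weight 2^4 = 16.
A(h/2) − A(h) = 0.7289533806 − 0.7304756761 = -0.0015222955
Correction (A(h/2) − A(h))/(16 − 1) = (-0.0015222955)/15 = -0.0001014864
R = 0.7289533806 − 0.0001014864 = 0.7288518942

0.728852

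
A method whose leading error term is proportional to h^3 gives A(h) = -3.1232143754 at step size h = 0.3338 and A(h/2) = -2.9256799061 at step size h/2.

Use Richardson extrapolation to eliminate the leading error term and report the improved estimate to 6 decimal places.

Leading term ∝ h^3; use weight 8 = 2^3.
A(h/2) − A(h) = -2.9256799061 − (-3.1232143754) = 0.1975344693
Divide by 2^3 − 1 = 7: 0.1975344693/7 = 0.0282192099
R = -2.9256799061 + 0.0282192099 = -2.8974606962

-2.897461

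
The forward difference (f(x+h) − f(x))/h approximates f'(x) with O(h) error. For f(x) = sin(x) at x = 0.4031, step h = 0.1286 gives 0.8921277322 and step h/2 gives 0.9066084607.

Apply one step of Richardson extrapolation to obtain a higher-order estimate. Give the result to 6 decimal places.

Leading term ∝ h^1; use weight 2 = 2^1.
2 × 0.9066084607 = 1.8132169214; subtract 0.8921277322 → 0.9210891892
Denominator 2 − 1 = 1.
Extrapolated: 0.9210891892 / 1 = 0.9210891892
Gap between inputs: 1.448e-02; correction applied: +0.0144807285.

0.921089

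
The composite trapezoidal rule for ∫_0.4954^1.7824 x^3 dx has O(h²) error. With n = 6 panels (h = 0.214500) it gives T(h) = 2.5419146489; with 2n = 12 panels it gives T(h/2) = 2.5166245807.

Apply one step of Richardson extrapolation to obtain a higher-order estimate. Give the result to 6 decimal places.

2.508195

Error is O(h^2); halving h shrinks it by 2^2 = 4.
4·2.5166245807 − 2.5419146489 = 7.5245836739
R = 7.5245836739/3 = 2.5081945580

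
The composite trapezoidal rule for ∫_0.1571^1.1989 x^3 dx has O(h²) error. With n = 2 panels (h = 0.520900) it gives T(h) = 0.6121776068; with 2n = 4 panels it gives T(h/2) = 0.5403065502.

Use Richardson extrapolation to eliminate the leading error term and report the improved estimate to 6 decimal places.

r = 2, so 2^r = 4.
2^2·A(h/2) = 2.1612262008; minus A(h) gives 1.5490485940.
Divide by 2^2 − 1 = 3.
(4·0.5403065502 − 0.6121776068)/(4 − 1) = 0.5163495313
Correction |R − A(h/2)| = 2.396e-02; gap |A(h/2) − A(h)| = 7.187e-02.

0.516350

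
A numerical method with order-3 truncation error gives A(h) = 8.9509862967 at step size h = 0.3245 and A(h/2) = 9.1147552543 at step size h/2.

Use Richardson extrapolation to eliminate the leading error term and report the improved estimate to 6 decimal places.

Error is O(h^3); halving h shrinks it by 2^3 = 8.
2^3×A(h/2) = 72.9180420344; minus A(h) gives 63.9670557377.
63.9670557377 ÷ 7 = 9.1381508197
Shift from A(h/2): +0.0233955654.

9.138151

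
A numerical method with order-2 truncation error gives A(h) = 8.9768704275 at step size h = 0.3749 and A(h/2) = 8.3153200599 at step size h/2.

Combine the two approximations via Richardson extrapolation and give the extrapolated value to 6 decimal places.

8.094803

r = 2: numerator weight 4, denominator 3.
Numerator 4×A(h/2) − A(h) = 4×8.3153200599 − 8.9768704275 = 24.2844098121
Divide by 2^2 − 1 = 3.
Extrapolated: 24.2844098121 / 3 = 8.0948032707
Correction |R − A(h/2)| = 2.205e-01; gap |A(h/2) − A(h)| = 6.616e-01.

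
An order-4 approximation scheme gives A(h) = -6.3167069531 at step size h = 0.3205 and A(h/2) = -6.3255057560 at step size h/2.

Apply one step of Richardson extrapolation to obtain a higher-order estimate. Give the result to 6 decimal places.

Error is O(h^4); halving h shrinks it by 2^4 = 16.
A(h/2) − A(h) = -6.3255057560 − (-6.3167069531) = -0.0087988029
Correction (A(h/2) − A(h))/(16 − 1) = (-0.0087988029)/15 = -0.0005865869
R = A(h/2) + (A(h/2) − A(h))/15 = -6.3255057560 − 0.0005865869 = -6.3260923429
Shift from A(h/2): −0.0005865869.

-6.326092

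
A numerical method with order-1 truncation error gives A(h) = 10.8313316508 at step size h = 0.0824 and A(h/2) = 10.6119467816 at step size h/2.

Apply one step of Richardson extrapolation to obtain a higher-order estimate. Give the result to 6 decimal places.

r = 1, so 2^r = 2.
2 × 10.6119467816 − 10.8313316508 = 10.3925619124
R = 10.3925619124/1 = 10.3925619124

10.392562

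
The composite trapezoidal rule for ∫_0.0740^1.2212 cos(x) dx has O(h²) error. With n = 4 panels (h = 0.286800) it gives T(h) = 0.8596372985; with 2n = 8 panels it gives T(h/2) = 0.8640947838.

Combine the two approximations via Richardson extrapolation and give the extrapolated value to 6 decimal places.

Leading term ∝ h^2; use weight 4 = 2^2.
4 × 0.8640947838 = 3.4563791352; 3.4563791352 − 0.8596372985 = 2.5967418367
R = 2.5967418367/3 = 0.8655806122

0.865581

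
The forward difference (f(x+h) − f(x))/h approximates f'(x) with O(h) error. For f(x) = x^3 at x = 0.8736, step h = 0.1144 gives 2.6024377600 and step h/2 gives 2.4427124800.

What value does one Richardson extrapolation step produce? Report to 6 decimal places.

2.282987

Error is O(h^1); halving h shrinks it by 2^1 = 2.
Numerator 2*A(h/2) − A(h) = 2*2.4427124800 − 2.6024377600 = 2.2829872000
(2*2.4427124800 − 2.6024377600)/(2 − 1) = 2.2829872000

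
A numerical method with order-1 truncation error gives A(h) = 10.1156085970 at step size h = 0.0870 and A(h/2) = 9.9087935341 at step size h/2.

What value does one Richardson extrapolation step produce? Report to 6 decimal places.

Method order is 1; weight 2^1 = 2.
Difference of the inputs: 9.9087935341 − 10.1156085970 = -0.2068150629
Correction (A(h/2) − A(h))/(2 − 1) = (-0.2068150629)/1 = -0.2068150629
R = A(h/2) + (A(h/2) − A(h))/1 = 9.9087935341 − 0.2068150629 = 9.7019784712

9.701978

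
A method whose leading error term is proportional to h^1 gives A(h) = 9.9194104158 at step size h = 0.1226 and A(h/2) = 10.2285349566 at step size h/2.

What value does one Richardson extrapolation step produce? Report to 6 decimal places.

r = 1: numerator weight 2, denominator 1.
2×10.2285349566 − 9.9194104158 = 10.5376594974
Denominator 2 − 1 = 1.
Extrapolated: 10.5376594974 / 1 = 10.5376594974
Correction |R − A(h/2)| = 3.091e-01; gap |A(h/2) − A(h)| = 3.091e-01.

10.537659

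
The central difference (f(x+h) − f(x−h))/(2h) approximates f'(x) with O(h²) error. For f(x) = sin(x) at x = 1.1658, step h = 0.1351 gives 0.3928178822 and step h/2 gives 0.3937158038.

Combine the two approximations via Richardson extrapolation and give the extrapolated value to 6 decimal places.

With r = 2 the leading error scales as h^2, so the weight is 2^2 = 4.
A(h/2) − A(h) = 0.3937158038 − 0.3928178822 = 0.0008979216
Divide by 2^2 − 1 = 3: 0.0008979216/3 = 0.0002993072
R = A(h/2) + (A(h/2) − A(h))/3 = 0.3937158038 + 0.0002993072 = 0.3940151110
Gap between inputs: 8.979e-04; correction applied: +0.0002993072.

0.394015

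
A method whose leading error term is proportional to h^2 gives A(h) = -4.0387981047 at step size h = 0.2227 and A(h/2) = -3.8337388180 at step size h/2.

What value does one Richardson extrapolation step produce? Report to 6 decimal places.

r = 2: numerator weight 4, denominator 3.
2^2*A(h/2) = -15.3349552720; minus A(h) gives -11.2961571673.
(-11.2961571673) ÷ 3 = -3.7653857224

-3.765386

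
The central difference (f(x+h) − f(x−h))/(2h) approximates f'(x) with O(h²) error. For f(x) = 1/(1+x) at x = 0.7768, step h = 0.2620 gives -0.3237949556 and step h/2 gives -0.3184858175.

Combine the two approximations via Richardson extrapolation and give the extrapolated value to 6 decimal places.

-0.316716

Error is O(h^2); halving h shrinks it by 2^2 = 4.
2^2*A(h/2) = -1.2739432700; minus A(h) gives -0.9501483144.
(-0.9501483144) ÷ 3 = -0.3167161048
Gap between inputs: 5.309e-03; correction applied: +0.0017697127.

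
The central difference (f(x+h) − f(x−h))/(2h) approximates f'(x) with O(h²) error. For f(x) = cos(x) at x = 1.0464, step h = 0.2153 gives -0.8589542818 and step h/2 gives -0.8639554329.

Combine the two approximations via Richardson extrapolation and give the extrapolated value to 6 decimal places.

-0.865622

r = 2, so 2^r = 4.
4·(-0.8639554329) = -3.4558217316; subtract (-0.8589542818) → -2.5968674498
(4·(-0.8639554329) − (-0.8589542818))/(4 − 1) = -0.8656224833
Shift from A(h/2): −0.0016670504.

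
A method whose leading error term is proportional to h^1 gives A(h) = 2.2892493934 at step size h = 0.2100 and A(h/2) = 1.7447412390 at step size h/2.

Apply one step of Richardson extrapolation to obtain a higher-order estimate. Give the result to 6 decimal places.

1.200233

Leading term ∝ h^1; use weight 2 = 2^1.
Top: 2(1.7447412390) − (2.2892493934) = 1.2002330846
Divide by 2^1 − 1 = 1.
(2*1.7447412390 − 2.2892493934)/(2 − 1) = 1.2002330846
Gap between inputs: 5.445e-01; correction applied: −0.5445081544.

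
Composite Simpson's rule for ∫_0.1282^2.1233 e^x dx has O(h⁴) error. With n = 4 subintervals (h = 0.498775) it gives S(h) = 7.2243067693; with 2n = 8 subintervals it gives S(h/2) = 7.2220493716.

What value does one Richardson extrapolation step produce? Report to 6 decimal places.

r = 4: numerator weight 16, denominator 15.
Numerator 16 × A(h/2) − A(h) = 16 × 7.2220493716 − 7.2243067693 = 108.3284831763
Denominator 16 − 1 = 15.
108.3284831763 ÷ 15 = 7.2218988784
Shift from A(h/2): −0.0001504932.

7.221899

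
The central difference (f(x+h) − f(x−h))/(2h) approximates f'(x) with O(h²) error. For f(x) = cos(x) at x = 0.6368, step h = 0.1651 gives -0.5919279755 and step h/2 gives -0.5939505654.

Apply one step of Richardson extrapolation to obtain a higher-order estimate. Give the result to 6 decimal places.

Error is O(h^2); halving h shrinks it by 2^2 = 4.
Top: 4(-0.5939505654) − (-0.5919279755) = -1.7838742861
(-1.7838742861) ÷ 3 = -0.5946247620
Correction |R − A(h/2)| = 6.742e-04; gap |A(h/2) − A(h)| = 2.023e-03.

-0.594625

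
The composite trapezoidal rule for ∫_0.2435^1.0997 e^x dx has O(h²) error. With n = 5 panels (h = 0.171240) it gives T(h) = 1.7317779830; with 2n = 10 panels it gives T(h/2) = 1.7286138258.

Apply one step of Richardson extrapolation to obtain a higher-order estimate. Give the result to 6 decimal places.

1.727559

Leading term ∝ h^2; use weight 4 = 2^2.
Weighted: 6.9144553032 − 1.7317779830 = 5.1826773202
Extrapolated: 5.1826773202 / 3 = 1.7275591067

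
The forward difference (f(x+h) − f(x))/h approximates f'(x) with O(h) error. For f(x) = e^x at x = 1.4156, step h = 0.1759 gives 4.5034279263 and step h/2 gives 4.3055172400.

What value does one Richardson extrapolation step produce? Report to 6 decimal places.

4.107607

With r = 1 the leading error scales as h^1, so the weight is 2^1 = 2.
Weighted: 8.6110344800 − 4.5034279263 = 4.1076065537
Denominator 2 − 1 = 1.
Extrapolated: 4.1076065537 / 1 = 4.1076065537
Shift from A(h/2): −0.1979106863.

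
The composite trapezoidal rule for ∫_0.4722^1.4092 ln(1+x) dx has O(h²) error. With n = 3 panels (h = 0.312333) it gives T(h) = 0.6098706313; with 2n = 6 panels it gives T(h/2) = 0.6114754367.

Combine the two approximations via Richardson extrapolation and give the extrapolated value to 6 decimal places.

r = 2: numerator weight 4, denominator 3.
A(h/2) − A(h) = 0.6114754367 − 0.6098706313 = 0.0016048054
Divide by 2^2 − 1 = 3: 0.0016048054/3 = 0.0005349351
R = 0.6114754367 + 0.0005349351 = 0.6120103718
Shift from A(h/2): +0.0005349351.

0.612010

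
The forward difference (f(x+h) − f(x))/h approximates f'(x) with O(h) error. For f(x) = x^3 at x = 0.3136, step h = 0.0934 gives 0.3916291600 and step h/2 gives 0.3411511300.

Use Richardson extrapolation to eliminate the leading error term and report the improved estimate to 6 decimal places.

0.290673

Method order is 1; weight 2^1 = 2.
2 × 0.3411511300 = 0.6823022600; 0.6823022600 − 0.3916291600 = 0.2906731000
R = 0.2906731000/1 = 0.2906731000
Correction |R − A(h/2)| = 5.048e-02; gap |A(h/2) − A(h)| = 5.048e-02.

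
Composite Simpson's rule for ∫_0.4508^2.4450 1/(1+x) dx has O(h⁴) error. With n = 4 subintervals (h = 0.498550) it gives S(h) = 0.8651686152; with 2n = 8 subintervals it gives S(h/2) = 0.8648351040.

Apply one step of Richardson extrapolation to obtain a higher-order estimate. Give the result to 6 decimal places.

0.864813

Order 4 gives 2^r = 16 and 2^r − 1 = 15.
Top: 16(0.8648351040) − (0.8651686152) = 12.9721930488
12.9721930488 ÷ 15 = 0.8648128699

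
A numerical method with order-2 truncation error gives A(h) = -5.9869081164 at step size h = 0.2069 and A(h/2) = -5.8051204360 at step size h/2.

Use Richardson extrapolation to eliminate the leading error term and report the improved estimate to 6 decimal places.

Leading term ∝ h^2; use weight 4 = 2^2.
4 × (-5.8051204360) − (-5.9869081164) = -17.2335736276
R = (-17.2335736276)/3 = -5.7445245425

-5.744525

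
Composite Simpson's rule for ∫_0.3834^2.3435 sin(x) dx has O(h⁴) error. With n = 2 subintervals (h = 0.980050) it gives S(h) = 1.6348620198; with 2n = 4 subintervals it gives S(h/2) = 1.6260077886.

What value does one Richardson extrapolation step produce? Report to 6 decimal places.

Leading term ∝ h^4; use weight 16 = 2^4.
Numerator 16 × A(h/2) − A(h) = 16 × 1.6260077886 − 1.6348620198 = 24.3812625978
Denominator 16 − 1 = 15.
Result: 1.6254175065
Shift from A(h/2): −0.0005902821.

1.625418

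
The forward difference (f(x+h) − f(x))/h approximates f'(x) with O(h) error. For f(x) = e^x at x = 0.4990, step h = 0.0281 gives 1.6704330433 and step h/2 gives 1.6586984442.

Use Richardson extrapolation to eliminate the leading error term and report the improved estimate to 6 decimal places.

1.646964

Leading term ∝ h^1; use weight 2 = 2^1.
Difference of the inputs: 1.6586984442 − 1.6704330433 = -0.0117345991
Divide by 2^1 − 1 = 1: (-0.0117345991)/1 = -0.0117345991
R = 1.6586984442 − 0.0117345991 = 1.6469638451
Gap between inputs: 1.173e-02; correction applied: −0.0117345991.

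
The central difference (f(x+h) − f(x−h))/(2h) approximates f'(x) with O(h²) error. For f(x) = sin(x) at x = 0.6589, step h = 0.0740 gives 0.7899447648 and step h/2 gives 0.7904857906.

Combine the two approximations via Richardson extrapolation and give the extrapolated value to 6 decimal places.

r = 2, so 2^r = 4.
4 × 0.7904857906 − 0.7899447648 = 2.3719983976
Denominator 4 − 1 = 3.
Result: 0.7906661325

0.790666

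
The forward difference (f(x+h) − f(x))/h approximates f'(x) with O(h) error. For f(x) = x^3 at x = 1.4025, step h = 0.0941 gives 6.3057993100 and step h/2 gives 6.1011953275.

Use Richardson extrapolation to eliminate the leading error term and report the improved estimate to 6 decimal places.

5.896591

The method has order 1: 2^1 = 2.
Weighted: 12.2023906550 − 6.3057993100 = 5.8965913450
5.8965913450 ÷ 1 = 5.8965913450
Correction |R − A(h/2)| = 2.046e-01; gap |A(h/2) − A(h)| = 2.046e-01.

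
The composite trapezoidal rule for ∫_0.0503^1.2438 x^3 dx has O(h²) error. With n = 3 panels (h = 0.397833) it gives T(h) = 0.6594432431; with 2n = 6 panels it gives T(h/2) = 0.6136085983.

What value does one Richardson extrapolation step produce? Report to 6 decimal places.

Order 2 gives 2^r = 4 and 2^r − 1 = 3.
4 × 0.6136085983 − 0.6594432431 = 1.7949911501
Denominator 4 − 1 = 3.
1.7949911501 ÷ 3 = 0.5983303834
Correction |R − A(h/2)| = 1.528e-02; gap |A(h/2) − A(h)| = 4.583e-02.

0.598330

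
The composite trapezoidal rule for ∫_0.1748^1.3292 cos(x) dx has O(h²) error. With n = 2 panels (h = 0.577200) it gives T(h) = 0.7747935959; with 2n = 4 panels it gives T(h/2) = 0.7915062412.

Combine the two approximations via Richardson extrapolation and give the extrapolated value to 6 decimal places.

Error is O(h^2); halving h shrinks it by 2^2 = 4.
Top: 4(0.7915062412) − (0.7747935959) = 2.3912313689
R = 2.3912313689/3 = 0.7970771230
Correction |R − A(h/2)| = 5.571e-03; gap |A(h/2) − A(h)| = 1.671e-02.

0.797077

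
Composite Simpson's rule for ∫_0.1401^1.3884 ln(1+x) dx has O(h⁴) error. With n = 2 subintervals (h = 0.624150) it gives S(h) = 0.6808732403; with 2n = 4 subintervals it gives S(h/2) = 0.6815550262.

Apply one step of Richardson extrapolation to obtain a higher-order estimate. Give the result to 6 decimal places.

r = 4: numerator weight 16, denominator 15.
A(h/2) − A(h) = 0.6815550262 − 0.6808732403 = 0.0006817859
Divide by 2^4 − 1 = 15: 0.0006817859/15 = 0.0000454524
R = A(h/2) + (A(h/2) − A(h))/15 = 0.6815550262 + 0.0000454524 = 0.6816004786

0.681600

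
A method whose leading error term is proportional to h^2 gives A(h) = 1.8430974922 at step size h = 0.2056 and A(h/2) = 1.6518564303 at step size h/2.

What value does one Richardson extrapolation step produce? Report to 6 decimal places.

1.588109

Order 2 gives 2^r = 4 and 2^r − 1 = 3.
4×1.6518564303 = 6.6074257212; 6.6074257212 − 1.8430974922 = 4.7643282290
Divide by 2^2 − 1 = 3.
Extrapolated: 4.7643282290 / 3 = 1.5881094097
Gap between inputs: 1.912e-01; correction applied: −0.0637470206.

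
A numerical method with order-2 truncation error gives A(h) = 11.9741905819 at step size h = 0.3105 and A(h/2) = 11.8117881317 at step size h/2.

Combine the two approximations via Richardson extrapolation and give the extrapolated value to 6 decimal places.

r = 2, so 2^r = 4.
Numerator 4·A(h/2) − A(h) = 4·11.8117881317 − 11.9741905819 = 35.2729619449
Divide by 2^2 − 1 = 3.
So the Richardson estimate is 11.7576539816.

11.757654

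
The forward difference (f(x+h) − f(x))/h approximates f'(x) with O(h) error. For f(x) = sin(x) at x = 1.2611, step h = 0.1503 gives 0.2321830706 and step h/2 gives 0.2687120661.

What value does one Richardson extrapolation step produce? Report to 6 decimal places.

The method has order 1: 2^1 = 2.
2^1 × A(h/2) = 0.5374241322; minus A(h) gives 0.3052410616.
0.3052410616 ÷ 1 = 0.3052410616

0.305241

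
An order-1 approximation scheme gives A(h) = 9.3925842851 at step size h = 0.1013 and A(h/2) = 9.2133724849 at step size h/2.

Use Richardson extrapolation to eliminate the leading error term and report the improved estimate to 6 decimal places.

Order 1 gives 2^r = 2 and 2^r − 1 = 1.
2*9.2133724849 − 9.3925842851 = 9.0341606847
Denominator 2 − 1 = 1.
Result: 9.0341606847
Shift from A(h/2): −0.1792118002.

9.034161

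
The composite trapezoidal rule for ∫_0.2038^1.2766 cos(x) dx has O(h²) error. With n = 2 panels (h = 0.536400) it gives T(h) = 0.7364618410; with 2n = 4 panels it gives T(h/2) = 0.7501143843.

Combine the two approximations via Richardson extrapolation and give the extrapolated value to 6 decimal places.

Order 2 gives 2^r = 4 and 2^r − 1 = 3.
4*0.7501143843 = 3.0004575372; 3.0004575372 − 0.7364618410 = 2.2639956962
2.2639956962 ÷ 3 = 0.7546652321

0.754665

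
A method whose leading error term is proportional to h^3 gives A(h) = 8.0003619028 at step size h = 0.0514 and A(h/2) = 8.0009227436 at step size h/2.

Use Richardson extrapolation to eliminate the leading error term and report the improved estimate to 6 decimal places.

8.001003

The method has order 3: 2^3 = 8.
8*8.0009227436 = 64.0073819488; 64.0073819488 − 8.0003619028 = 56.0070200460
56.0070200460 ÷ 7 = 8.0010028637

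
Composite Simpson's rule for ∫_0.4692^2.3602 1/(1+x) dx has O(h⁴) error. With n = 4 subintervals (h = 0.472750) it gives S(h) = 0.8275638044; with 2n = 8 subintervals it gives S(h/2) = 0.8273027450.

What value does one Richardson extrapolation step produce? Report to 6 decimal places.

r = 4: numerator weight 16, denominator 15.
16×0.8273027450 = 13.2368439200; subtract 0.8275638044 → 12.4092801156
Divide by 2^4 − 1 = 15.
R = 12.4092801156/15 = 0.8272853410
Shift from A(h/2): −0.0000174040.

0.827285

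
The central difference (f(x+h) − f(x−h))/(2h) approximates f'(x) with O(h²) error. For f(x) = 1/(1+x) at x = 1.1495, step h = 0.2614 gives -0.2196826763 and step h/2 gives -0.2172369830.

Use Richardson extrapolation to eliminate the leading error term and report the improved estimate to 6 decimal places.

-0.216422

Order 2 gives 2^r = 4 and 2^r − 1 = 3.
Difference of the inputs: -0.2172369830 − (-0.2196826763) = 0.0024456933
Correction (A(h/2) − A(h))/(4 − 1) = 0.0024456933/3 = 0.0008152311
R = A(h/2) + (A(h/2) − A(h))/3 = -0.2172369830 + 0.0008152311 = -0.2164217519
Shift from A(h/2): +0.0008152311.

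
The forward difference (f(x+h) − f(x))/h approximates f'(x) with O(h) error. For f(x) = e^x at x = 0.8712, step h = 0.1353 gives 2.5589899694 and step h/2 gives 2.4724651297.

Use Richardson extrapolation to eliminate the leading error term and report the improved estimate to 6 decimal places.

r = 1: numerator weight 2, denominator 1.
2·2.4724651297 − 2.5589899694 = 2.3859402900
Extrapolated: 2.3859402900 / 1 = 2.3859402900

2.385940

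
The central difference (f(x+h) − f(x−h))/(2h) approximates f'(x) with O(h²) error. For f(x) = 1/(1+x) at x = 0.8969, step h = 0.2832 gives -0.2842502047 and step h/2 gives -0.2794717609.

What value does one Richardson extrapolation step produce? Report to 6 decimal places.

-0.277879

r = 2, so 2^r = 4.
Weighted: (-1.1178870436) − (-0.2842502047) = -0.8336368389
Denominator 4 − 1 = 3.
(-0.8336368389) ÷ 3 = -0.2778789463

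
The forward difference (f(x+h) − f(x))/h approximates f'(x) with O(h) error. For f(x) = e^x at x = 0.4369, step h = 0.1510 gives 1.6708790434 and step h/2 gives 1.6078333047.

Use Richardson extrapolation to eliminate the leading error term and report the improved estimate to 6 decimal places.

1.544788

r = 1, so 2^r = 2.
Weighted: 3.2156666094 − 1.6708790434 = 1.5447875660
Divide by 2^1 − 1 = 1.
(2*1.6078333047 − 1.6708790434)/(2 − 1) = 1.5447875660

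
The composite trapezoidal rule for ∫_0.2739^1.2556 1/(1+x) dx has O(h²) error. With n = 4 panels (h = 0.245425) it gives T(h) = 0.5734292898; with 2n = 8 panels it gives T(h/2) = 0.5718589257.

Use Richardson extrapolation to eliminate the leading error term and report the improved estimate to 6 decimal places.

With r = 2 the leading error scales as h^2, so the weight is 2^2 = 4.
A(h/2) − A(h) = 0.5718589257 − 0.5734292898 = -0.0015703641
Divide by 2^2 − 1 = 3: (-0.0015703641)/3 = -0.0005234547
R = 0.5718589257 − 0.0005234547 = 0.5713354710
Gap between inputs: 1.570e-03; correction applied: −0.0005234547.

0.571335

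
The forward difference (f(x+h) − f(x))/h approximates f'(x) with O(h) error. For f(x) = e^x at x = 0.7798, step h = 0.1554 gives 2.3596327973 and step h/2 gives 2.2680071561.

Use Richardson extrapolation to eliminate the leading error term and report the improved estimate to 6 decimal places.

Leading term ∝ h^1; use weight 2 = 2^1.
Numerator 2·A(h/2) − A(h) = 2·2.2680071561 − 2.3596327973 = 2.1763815149
Extrapolated: 2.1763815149 / 1 = 2.1763815149

2.176382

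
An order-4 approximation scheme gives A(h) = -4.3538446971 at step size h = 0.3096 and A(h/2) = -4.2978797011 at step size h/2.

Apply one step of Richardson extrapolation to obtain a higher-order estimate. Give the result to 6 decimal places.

r = 4, so 2^r = 16.
16·(-4.2978797011) = -68.7660752176; subtract (-4.3538446971) → -64.4122305205
(16·(-4.2978797011) − (-4.3538446971))/(16 − 1) = -4.2941487014
Shift from A(h/2): +0.0037309997.

-4.294149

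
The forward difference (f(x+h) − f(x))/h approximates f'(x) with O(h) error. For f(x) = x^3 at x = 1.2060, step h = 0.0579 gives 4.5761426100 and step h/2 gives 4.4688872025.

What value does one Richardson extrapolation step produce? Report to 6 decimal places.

4.361632

r = 1: numerator weight 2, denominator 1.
2^1 × A(h/2) = 8.9377744050; minus A(h) gives 4.3616317950.
Denominator 2 − 1 = 1.
R = 4.3616317950/1 = 4.3616317950
Shift from A(h/2): −0.1072554075.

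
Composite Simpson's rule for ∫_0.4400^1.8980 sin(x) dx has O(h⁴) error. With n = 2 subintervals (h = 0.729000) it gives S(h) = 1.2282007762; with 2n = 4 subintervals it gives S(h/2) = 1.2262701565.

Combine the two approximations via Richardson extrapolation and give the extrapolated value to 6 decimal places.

1.226141

Leading term ∝ h^4; use weight 16 = 2^4.
16*1.2262701565 − 1.2282007762 = 18.3921217278
Denominator 16 − 1 = 15.
Extrapolated: 18.3921217278 / 15 = 1.2261414485
Gap between inputs: 1.931e-03; correction applied: −0.0001287080.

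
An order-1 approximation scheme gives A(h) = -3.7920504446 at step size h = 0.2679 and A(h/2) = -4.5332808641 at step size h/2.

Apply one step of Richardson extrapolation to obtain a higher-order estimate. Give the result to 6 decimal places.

r = 1: numerator weight 2, denominator 1.
Top: 2(-4.5332808641) − (-3.7920504446) = -5.2745112836
Divide by 2^1 − 1 = 1.
Result: -5.2745112836
Shift from A(h/2): −0.7412304195.

-5.274511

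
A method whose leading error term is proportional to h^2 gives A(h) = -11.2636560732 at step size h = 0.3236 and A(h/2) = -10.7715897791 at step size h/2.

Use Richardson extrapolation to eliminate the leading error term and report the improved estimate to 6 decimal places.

The method has order 2: 2^2 = 4.
4×(-10.7715897791) = -43.0863591164; subtract (-11.2636560732) → -31.8227030432
Divide by 2^2 − 1 = 3.
Result: -10.6075676811
Gap between inputs: 4.921e-01; correction applied: +0.1640220980.

-10.607568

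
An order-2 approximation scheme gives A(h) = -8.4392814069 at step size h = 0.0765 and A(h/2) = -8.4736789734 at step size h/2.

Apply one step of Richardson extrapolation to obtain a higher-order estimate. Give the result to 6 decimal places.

-8.485145

Leading term ∝ h^2; use weight 4 = 2^2.
2^2*A(h/2) = -33.8947158936; minus A(h) gives -25.4554344867.
(4*(-8.4736789734) − (-8.4392814069))/(4 − 1) = -8.4851448289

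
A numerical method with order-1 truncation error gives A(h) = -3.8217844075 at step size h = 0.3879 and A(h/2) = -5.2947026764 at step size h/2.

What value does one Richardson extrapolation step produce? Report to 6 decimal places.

Error is O(h^1); halving h shrinks it by 2^1 = 2.
Weighted: (-10.5894053528) − (-3.8217844075) = -6.7676209453
R = (-6.7676209453)/1 = -6.7676209453

-6.767621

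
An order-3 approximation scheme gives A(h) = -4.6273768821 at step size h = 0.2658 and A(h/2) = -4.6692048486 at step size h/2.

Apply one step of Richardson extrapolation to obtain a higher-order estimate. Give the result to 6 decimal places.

Method order is 3; weight 2^3 = 8.
Numerator 8×A(h/2) − A(h) = 8×(-4.6692048486) − (-4.6273768821) = -32.7262619067
Divide by 2^3 − 1 = 7.
(-32.7262619067) ÷ 7 = -4.6751802724

-4.675180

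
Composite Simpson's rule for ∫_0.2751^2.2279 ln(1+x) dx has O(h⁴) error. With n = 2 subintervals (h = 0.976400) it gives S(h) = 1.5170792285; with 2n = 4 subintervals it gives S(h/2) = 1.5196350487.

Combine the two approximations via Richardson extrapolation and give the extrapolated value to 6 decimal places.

The method has order 4: 2^4 = 16.
Numerator 16 × A(h/2) − A(h) = 16 × 1.5196350487 − 1.5170792285 = 22.7970815507
22.7970815507 ÷ 15 = 1.5198054367
Correction |R − A(h/2)| = 1.704e-04; gap |A(h/2) − A(h)| = 2.556e-03.

1.519805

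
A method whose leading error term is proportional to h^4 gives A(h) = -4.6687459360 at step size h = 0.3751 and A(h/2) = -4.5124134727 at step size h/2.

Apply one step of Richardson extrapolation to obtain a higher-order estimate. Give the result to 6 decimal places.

Leading term ∝ h^4; use weight 16 = 2^4.
2^4×A(h/2) = -72.1986155632; minus A(h) gives -67.5298696272.
Extrapolated: (-67.5298696272) / 15 = -4.5019913085

-4.501991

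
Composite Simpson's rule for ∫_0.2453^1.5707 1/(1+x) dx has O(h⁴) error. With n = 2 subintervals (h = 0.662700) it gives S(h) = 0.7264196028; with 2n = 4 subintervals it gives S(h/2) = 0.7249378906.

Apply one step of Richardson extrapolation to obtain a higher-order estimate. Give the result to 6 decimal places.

0.724839

Order 4 gives 2^r = 16 and 2^r − 1 = 15.
Numerator 16 × A(h/2) − A(h) = 16 × 0.7249378906 − 0.7264196028 = 10.8725866468
Extrapolated: 10.8725866468 / 15 = 0.7248391098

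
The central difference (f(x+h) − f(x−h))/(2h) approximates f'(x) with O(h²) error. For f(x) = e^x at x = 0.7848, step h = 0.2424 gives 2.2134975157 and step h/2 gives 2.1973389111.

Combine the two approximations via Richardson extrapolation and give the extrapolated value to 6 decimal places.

2.191953

Leading term ∝ h^2; use weight 4 = 2^2.
4*2.1973389111 = 8.7893556444; 8.7893556444 − 2.2134975157 = 6.5758581287
Denominator 4 − 1 = 3.
R = 6.5758581287/3 = 2.1919527096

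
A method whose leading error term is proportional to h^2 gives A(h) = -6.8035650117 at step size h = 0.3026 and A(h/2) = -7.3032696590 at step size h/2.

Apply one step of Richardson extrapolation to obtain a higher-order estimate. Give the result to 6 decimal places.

-7.469838

Leading term ∝ h^2; use weight 4 = 2^2.
Weighted: (-29.2130786360) − (-6.8035650117) = -22.4095136243
(4×(-7.3032696590) − (-6.8035650117))/(4 − 1) = -7.4698378748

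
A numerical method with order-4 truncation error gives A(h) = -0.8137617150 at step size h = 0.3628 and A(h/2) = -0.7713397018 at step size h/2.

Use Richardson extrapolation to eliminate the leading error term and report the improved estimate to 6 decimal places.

Order 4 gives 2^r = 16 and 2^r − 1 = 15.
Weighted: (-12.3414352288) − (-0.8137617150) = -11.5276735138
Denominator 16 − 1 = 15.
R = (-11.5276735138)/15 = -0.7685115676

-0.768512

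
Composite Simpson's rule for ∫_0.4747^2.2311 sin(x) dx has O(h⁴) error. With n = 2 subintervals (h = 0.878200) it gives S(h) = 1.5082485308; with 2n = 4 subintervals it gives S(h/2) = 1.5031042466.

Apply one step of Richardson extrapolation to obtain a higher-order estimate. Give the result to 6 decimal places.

With r = 4 the leading error scales as h^4, so the weight is 2^4 = 16.
A(h/2) − A(h) = 1.5031042466 − 1.5082485308 = -0.0051442842
Divide by 2^4 − 1 = 15: (-0.0051442842)/15 = -0.0003429523
R = A(h/2) + (A(h/2) − A(h))/15 = 1.5031042466 − 0.0003429523 = 1.5027612943

1.502761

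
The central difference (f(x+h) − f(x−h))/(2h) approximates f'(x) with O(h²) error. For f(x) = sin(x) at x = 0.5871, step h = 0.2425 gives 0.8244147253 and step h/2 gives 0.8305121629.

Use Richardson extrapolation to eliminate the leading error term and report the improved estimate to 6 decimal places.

0.832545

With r = 2 the leading error scales as h^2, so the weight is 2^2 = 4.
2^2 × A(h/2) = 3.3220486516; minus A(h) gives 2.4976339263.
Divide by 2^2 − 1 = 3.
Result: 0.8325446421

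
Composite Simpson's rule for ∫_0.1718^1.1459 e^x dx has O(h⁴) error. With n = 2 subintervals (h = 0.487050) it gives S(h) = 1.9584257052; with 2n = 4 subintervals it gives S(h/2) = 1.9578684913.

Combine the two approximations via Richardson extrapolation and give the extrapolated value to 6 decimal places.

1.957831

With r = 4 the leading error scales as h^4, so the weight is 2^4 = 16.
16·1.9578684913 = 31.3258958608; subtract 1.9584257052 → 29.3674701556
Denominator 16 − 1 = 15.
(16·1.9578684913 − 1.9584257052)/(16 − 1) = 1.9578313437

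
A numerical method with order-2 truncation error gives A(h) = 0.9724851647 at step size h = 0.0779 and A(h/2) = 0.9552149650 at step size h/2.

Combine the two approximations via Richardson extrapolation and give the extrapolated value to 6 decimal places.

0.949458

r = 2, so 2^r = 4.
Difference of the inputs: 0.9552149650 − 0.9724851647 = -0.0172701997
Correction (A(h/2) − A(h))/(4 − 1) = (-0.0172701997)/3 = -0.0057567332
R = 0.9552149650 − 0.0057567332 = 0.9494582318
Shift from A(h/2): −0.0057567332.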